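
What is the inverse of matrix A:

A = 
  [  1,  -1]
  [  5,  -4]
det(A) = (1)(-4) - (-1)(5) = 1
For a 2×2 matrix, A⁻¹ = (1/det(A)) · [[d, -b], [-c, a]]
    = (1) · [[-4, 1], [-5, 1]]

A⁻¹ = 
  [ -4,   1]
  [ -5,   1]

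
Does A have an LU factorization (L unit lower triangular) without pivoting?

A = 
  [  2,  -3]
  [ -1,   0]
Yes.
A[1,1] = 2 ≠ 0, so Gaussian elimination proceeds without a row swap: multiplier ℓ₂₁ = (-1)/(2) = -1/2, and U[2,2] = 0 - (-1/2)(-3) = -3/2.
L = 
  [   1,    0]
  [-1/2,    1]
U = 
  [   2,   -3]
  [   0, -3/2]
Check row 2 of LU: [(-1/2)(2), (-1/2)(-3) + (-3/2)] = [-1, 0] = row 2 of A ✓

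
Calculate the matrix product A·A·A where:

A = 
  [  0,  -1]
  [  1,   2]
A^3 = 
  [ -2,  -3]
  [  3,   4]

A² = A·A:
A²[1,1] = (0)(0) + (-1)(1) = -1
A²[1,2] = (0)(-1) + (-1)(2) = -2
A²[2,1] = (1)(0) + (2)(1) = 2
A²[2,2] = (1)(-1) + (2)(2) = 3
A² = 
  [ -1,  -2]
  [  2,   3]

A^3 = A^2·A:
A^3[1,1] = (-1)(0) + (-2)(1) = -2
A^3[1,2] = (-1)(-1) + (-2)(2) = -3
A^3[2,1] = (2)(0) + (3)(1) = 3
A^3[2,2] = (2)(-1) + (3)(2) = 4
A^3 = 
  [ -2,  -3]
  [  3,   4]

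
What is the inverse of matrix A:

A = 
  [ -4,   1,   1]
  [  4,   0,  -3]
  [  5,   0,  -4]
det(A) = (-4)·((0)(-4) - (-3)(0)) - (1)·((4)(-4) - (-3)(5)) + (1)·((4)(0) - (0)(5))
  = (-4)(0) - (1)(-1) + (1)(0)
  = 1
det(A) = 1 ≠ 0, so A is invertible.

Cofactors Cᵢⱼ = (-1)ⁱ⁺ʲ·Mᵢⱼ:
C = 
  [  0,   1,   0]
  [  4,  11,   5]
  [ -3,  -8,  -4]

adj(A) = Cᵀ:
adj(A) = 
  [  0,   4,  -3]
  [  1,  11,  -8]
  [  0,   5,  -4]

A⁻¹ = (1) · adj(A):
A⁻¹ = 
  [  0,   4,  -3]
  [  1,  11,  -8]
  [  0,   5,  -4]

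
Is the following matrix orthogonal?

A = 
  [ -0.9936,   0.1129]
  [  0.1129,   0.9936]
Yes

AᵀA = 
  [  1,   0]
  [  0,   1]
≈ I (equal to I up to the 4-dp rounding of the entries)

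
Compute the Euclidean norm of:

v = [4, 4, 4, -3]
7.55

||v||₂ = √((4)² + (4)² + (4)² + (-3)²) = √57 = 7.55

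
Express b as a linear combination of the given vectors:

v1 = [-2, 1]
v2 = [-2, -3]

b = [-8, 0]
c1 = 3, c2 = 1

b = 3·v1 + 1·v2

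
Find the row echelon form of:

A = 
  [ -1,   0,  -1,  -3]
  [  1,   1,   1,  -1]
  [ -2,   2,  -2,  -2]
Row operations:
R2 → R2 + (1)·R1
R3 → R3 - (2)·R1
R3 → R3 - (2)·R2

Resulting echelon form:
REF = 
  [ -1,   0,  -1,  -3]
  [  0,   1,   0,  -4]
  [  0,   0,   0,  12]

Rank = 3 (number of non-zero pivot rows).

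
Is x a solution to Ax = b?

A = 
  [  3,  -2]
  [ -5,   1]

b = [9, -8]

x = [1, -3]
Yes

Ax = [9, -8] = b ✓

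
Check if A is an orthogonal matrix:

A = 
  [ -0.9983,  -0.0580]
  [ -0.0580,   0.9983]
Yes

AᵀA = 
  [  1,   0]
  [  0,   1]
≈ I (equal to I up to the 4-dp rounding of the entries)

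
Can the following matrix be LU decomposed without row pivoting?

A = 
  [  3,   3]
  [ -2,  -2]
Yes.
A[1,1] = 3 ≠ 0, so Gaussian elimination proceeds without a row swap: multiplier ℓ₂₁ = (-2)/(3) = -2/3, and U[2,2] = -2 - (-2/3)(3) = 0.
L = 
  [   1,    0]
  [-2/3,    1]
U = 
  [  3,   3]
  [  0,   0]
Check row 2 of LU: [(-2/3)(3), (-2/3)(3) + 0] = [-2, -2] = row 2 of A ✓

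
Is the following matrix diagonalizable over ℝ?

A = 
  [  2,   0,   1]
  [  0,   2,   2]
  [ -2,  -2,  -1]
No

Characteristic polynomial: det(λI - A) = λ³ - 3λ² + 6λ - 8
Testing integer divisors of the constant term: p(2) = 0, so (λ - 2) is a factor:
p(λ) = (λ - 2)(λ² - λ + 4)
λ² - λ + 4 = 0  ⇒  λ = (1 ± √((-1)² - 4·(4)))/2 = (1 ± √(-15))/2
  = (1 + i√15)/2,  (1 - i√15)/2
Eigenvalues: 2, (1 + i√15)/2, (1 - i√15)/2  (≈ 2, 0.5 + 1.936i, 0.5 - 1.936i)
Has complex eigenvalues (not diagonalizable over ℝ).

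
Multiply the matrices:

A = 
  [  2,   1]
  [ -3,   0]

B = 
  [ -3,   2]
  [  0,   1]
A is 2×2 and B is 2×2, so AB is 2×2. Each entry is (row of A)·(column of B):
AB[1,1] = (2)(-3) + (1)(0) = -6
AB[1,2] = (2)(2) + (1)(1) = 5
AB[2,1] = (-3)(-3) + (0)(0) = 9
AB[2,2] = (-3)(2) + (0)(1) = -6

AB = 
  [ -6,   5]
  [  9,  -6]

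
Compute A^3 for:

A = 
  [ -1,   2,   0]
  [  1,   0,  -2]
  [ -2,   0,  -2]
A^3 = 
  [  3,   6,  12]
  [ -9,   6, -12]
  [-18,  12,   0]

A² = A·A:
A²[1,1] = (-1)(-1) + (2)(1) + (0)(-2) = 3
A²[1,2] = (-1)(2) + (2)(0) + (0)(0) = -2
A²[1,3] = (-1)(0) + (2)(-2) + (0)(-2) = -4
A²[2,1] = (1)(-1) + (0)(1) + (-2)(-2) = 3
A²[2,2] = (1)(2) + (0)(0) + (-2)(0) = 2
A²[2,3] = (1)(0) + (0)(-2) + (-2)(-2) = 4
A²[3,1] = (-2)(-1) + (0)(1) + (-2)(-2) = 6
A²[3,2] = (-2)(2) + (0)(0) + (-2)(0) = -4
A²[3,3] = (-2)(0) + (0)(-2) + (-2)(-2) = 4
A² = 
  [  3,  -2,  -4]
  [  3,   2,   4]
  [  6,  -4,   4]

A^3 = A^2·A:
A^3[1,1] = (3)(-1) + (-2)(1) + (-4)(-2) = 3
A^3[1,2] = (3)(2) + (-2)(0) + (-4)(0) = 6
A^3[1,3] = (3)(0) + (-2)(-2) + (-4)(-2) = 12
A^3[2,1] = (3)(-1) + (2)(1) + (4)(-2) = -9
A^3[2,2] = (3)(2) + (2)(0) + (4)(0) = 6
A^3[2,3] = (3)(0) + (2)(-2) + (4)(-2) = -12
A^3[3,1] = (6)(-1) + (-4)(1) + (4)(-2) = -18
A^3[3,2] = (6)(2) + (-4)(0) + (4)(0) = 12
A^3[3,3] = (6)(0) + (-4)(-2) + (4)(-2) = 0
A^3 = 
  [  3,   6,  12]
  [ -9,   6, -12]
  [-18,  12,   0]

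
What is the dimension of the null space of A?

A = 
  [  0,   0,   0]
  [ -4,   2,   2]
nullity(A) = 2

Row reduce:
Swap R1 ↔ R2
REF = 
  [ -4,   2,   2]
  [  0,   0,   0]
Pivot columns: 1 → 1 pivot.
rank(A) = 1, so nullity(A) = 3 - 1 = 2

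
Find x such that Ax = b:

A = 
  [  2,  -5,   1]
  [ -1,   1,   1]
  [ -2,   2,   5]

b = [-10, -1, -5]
Row reduce the augmented matrix [A|b]:
R2 → R2 + (1/2)·R1
R3 → R3 + (1)·R1
R3 → R3 - (2)·R2
REF = 
  [   2,   -5,    1,  -10]
  [   0, -3/2,  3/2,   -6]
  [   0,    0,    3,   -3]

Back-substitution:
x₃ = (-3) / 3 = -1
x₂ = (-6 - (3/2)(-1)) / (-3/2) = 3
x₁ = (-10 - (-5)(3) - (1)(-1)) / 2 = 3

x = [3, 3, -1]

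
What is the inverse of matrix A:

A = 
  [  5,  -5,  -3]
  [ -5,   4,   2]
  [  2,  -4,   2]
det(A) = (5)·((4)(2) - (2)(-4)) - (-5)·((-5)(2) - (2)(2)) + (-3)·((-5)(-4) - (4)(2))
  = (5)(16) - (-5)(-14) + (-3)(12)
  = -26
det(A) = -26 ≠ 0, so A is invertible.

Cofactors Cᵢⱼ = (-1)ⁱ⁺ʲ·Mᵢⱼ:
C = 
  [ 16,  14,  12]
  [ 22,  16,  10]
  [  2,   5,  -5]

adj(A) = Cᵀ:
adj(A) = 
  [ 16,  22,   2]
  [ 14,  16,   5]
  [ 12,  10,  -5]

A⁻¹ = (-1/26) · adj(A):
A⁻¹ = 
  [ -8/13, -11/13,  -1/13]
  [ -7/13,  -8/13,  -5/26]
  [ -6/13,  -5/13,   5/26]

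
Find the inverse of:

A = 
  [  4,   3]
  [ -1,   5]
det(A) = (4)(5) - (3)(-1) = 23
For a 2×2 matrix, A⁻¹ = (1/det(A)) · [[d, -b], [-c, a]]
    = (1/23) · [[5, -3], [1, 4]]

A⁻¹ = 
  [ 5/23, -3/23]
  [ 1/23,  4/23]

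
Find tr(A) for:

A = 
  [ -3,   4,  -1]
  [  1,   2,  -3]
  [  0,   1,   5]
4

tr(A) = -3 + 2 + 5 = 4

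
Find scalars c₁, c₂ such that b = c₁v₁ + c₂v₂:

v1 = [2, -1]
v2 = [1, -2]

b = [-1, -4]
c1 = -2, c2 = 3

b = -2·v1 + 3·v2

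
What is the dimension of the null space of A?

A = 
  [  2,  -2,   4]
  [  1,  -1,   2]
nullity(A) = 2

Row reduce:
R2 → R2 - (1/2)·R1
REF = 
  [  2,  -2,   4]
  [  0,   0,   0]
Pivot columns: 1 → 1 pivot.
rank(A) = 1, so nullity(A) = 3 - 1 = 2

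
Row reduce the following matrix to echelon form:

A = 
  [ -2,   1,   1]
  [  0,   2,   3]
Row operations:
No row operations needed (already in echelon form).

Resulting echelon form:
REF = 
  [ -2,   1,   1]
  [  0,   2,   3]

Rank = 2 (number of non-zero pivot rows).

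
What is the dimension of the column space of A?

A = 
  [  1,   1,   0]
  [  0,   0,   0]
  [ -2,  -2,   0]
Row reduce:
R3 → R3 + (2)·R1
REF = 
  [  1,   1,   0]
  [  0,   0,   0]
  [  0,   0,   0]
Pivot columns: 1 → 1 pivot.
dim(Col(A)) = number of pivot columns = 1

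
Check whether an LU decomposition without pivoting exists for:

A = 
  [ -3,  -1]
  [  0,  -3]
Yes.
A[1,1] = -3 ≠ 0, so Gaussian elimination proceeds without a row swap: multiplier ℓ₂₁ = (0)/(-3) = 0, and U[2,2] = -3 - (0)(-1) = -3.
L = 
  [  1,   0]
  [  0,   1]
U = 
  [ -3,  -1]
  [  0,  -3]
Check row 2 of LU: [(0)(-3), (0)(-1) + (-3)] = [0, -3] = row 2 of A ✓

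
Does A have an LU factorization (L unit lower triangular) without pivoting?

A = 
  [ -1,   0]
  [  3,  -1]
Yes.
A[1,1] = -1 ≠ 0, so Gaussian elimination proceeds without a row swap: multiplier ℓ₂₁ = (3)/(-1) = -3, and U[2,2] = -1 - (-3)(0) = -1.
L = 
  [  1,   0]
  [ -3,   1]
U = 
  [ -1,   0]
  [  0,  -1]
Check row 2 of LU: [(-3)(-1), (-3)(0) + (-1)] = [3, -1] = row 2 of A ✓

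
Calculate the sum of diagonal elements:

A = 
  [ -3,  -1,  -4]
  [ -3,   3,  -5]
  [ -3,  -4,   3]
3

tr(A) = -3 + 3 + 3 = 3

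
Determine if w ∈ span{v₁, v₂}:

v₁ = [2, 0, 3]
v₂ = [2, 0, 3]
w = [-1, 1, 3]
No

Form the augmented matrix and row-reduce:
[v₁|v₂|w] = 
  [  2,   2,  -1]
  [  0,   0,   1]
  [  3,   3,   3]
R3 → R3 - (3/2)·R1
R3 → R3 - (9/2)·R2
REF = 
  [  2,   2,  -1]
  [  0,   0,   1]
  [  0,   0,   0]

Row 2 reads [0 0 | 1], i.e. 0 = 1, so the system is inconsistent and w ∉ span{v₁, v₂}.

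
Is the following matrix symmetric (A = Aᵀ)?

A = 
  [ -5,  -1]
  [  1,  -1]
No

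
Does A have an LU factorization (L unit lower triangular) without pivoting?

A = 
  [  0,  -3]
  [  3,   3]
No.
A[1,1] = 0 but A[2,1] = 3 ≠ 0. Any LU with L unit lower triangular has (LU)[1,1] = U[1,1] and (LU)[2,1] = L[2,1]·U[1,1]; matching A forces U[1,1] = 0, which then forces (LU)[2,1] = 0 ≠ 3. A row swap (pivoting) is required.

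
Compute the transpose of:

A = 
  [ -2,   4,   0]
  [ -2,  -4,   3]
Aᵀ = 
  [ -2,  -2]
  [  4,  -4]
  [  0,   3]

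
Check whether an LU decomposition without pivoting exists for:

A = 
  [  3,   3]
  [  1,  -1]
Yes.
A[1,1] = 3 ≠ 0, so Gaussian elimination proceeds without a row swap: multiplier ℓ₂₁ = (1)/(3) = 1/3, and U[2,2] = -1 - (1/3)(3) = -2.
L = 
  [  1,   0]
  [1/3,   1]
U = 
  [  3,   3]
  [  0,  -2]
Check row 2 of LU: [(1/3)(3), (1/3)(3) + (-2)] = [1, -1] = row 2 of A ✓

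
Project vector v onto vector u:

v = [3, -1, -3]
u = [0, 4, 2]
proj_u(v) = [0, -2, -1]

v·u = (3)(0) + (-1)(4) + (-3)(2) = -10
u·u = (0)² + (4)² + (2)² = 20
proj_u(v) = (v·u / u·u) × u = (-10/20) × u = (-1/2) × u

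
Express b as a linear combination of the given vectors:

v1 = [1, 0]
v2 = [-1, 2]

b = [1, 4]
c1 = 3, c2 = 2

b = 3·v1 + 2·v2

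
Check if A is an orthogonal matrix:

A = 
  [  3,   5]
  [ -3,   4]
No

AᵀA = 
  [ 18,   3]
  [  3,  41]
≠ I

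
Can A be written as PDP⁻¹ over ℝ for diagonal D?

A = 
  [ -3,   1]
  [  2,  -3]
Yes

tr(A) = -6, det(A) = 7
Characteristic polynomial: λ² - tr(A)λ + det(A) = λ² + 6λ + 7
λ² + 6λ + 7 = 0  ⇒  λ = (-6 ± √((6)² - 4·(7)))/2 = (-6 ± √(8))/2
  = -3 + √2,  -3 - √2
Eigenvalues: -3 + √2, -3 - √2  (≈ -1.586, -4.414)
The two irrational eigenvalues are distinct (simple), so each has alg. mult. = geom. mult. = 1.
Sum of geometric multiplicities equals n, so A has n independent eigenvectors.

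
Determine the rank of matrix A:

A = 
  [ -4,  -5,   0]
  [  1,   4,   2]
rank(A) = 2

Row reduce:
R2 → R2 + (1/4)·R1
REF = 
  [  -4,   -5,    0]
  [   0, 11/4,    2]
Pivot columns: 1, 2 → 2 pivots.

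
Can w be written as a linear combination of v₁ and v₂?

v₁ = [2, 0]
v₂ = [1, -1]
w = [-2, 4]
Yes

Form the augmented matrix and row-reduce:
[v₁|v₂|w] = 
  [  2,   1,  -2]
  [  0,  -1,   4]
(already in echelon form — no row operations needed)

No row of the form [0 0 | nonzero], so the system is consistent. Back-substitution gives c₁ = 1, c₂ = -4: w = (1)·v₁ + (-4)·v₂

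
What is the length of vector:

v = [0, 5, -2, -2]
5.745

||v||₂ = √((0)² + (5)² + (-2)² + (-2)²) = √33 = 5.745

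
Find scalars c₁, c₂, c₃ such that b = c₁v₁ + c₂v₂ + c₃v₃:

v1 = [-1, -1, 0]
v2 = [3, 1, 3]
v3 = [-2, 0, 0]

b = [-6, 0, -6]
c1 = -2, c2 = -2, c3 = 1

b = -2·v1 + -2·v2 + 1·v3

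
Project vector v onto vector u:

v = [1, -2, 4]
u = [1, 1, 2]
proj_u(v) = [7/6, 7/6, 7/3]

v·u = (1)(1) + (-2)(1) + (4)(2) = 7
u·u = (1)² + (1)² + (2)² = 6
proj_u(v) = (v·u / u·u) × u = (7/6) × u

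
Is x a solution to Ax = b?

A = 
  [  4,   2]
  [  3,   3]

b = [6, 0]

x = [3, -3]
Yes

Ax = [6, 0] = b ✓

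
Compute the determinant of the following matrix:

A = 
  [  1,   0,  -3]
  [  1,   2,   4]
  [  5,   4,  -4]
Cofactor expansion along row 1:
det(A) = (1)·((2)(-4) - (4)(4)) - (0)·((1)(-4) - (4)(5)) + (-3)·((1)(4) - (2)(5))
  = (1)(-24) - (0)(-24) + (-3)(-6)
  = -6

det(A) = -6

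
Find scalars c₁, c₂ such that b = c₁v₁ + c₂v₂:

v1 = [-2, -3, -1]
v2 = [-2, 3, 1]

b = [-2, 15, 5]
c1 = -2, c2 = 3

b = -2·v1 + 3·v2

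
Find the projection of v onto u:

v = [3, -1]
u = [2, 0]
v·u = (3)(2) + (-1)(0) = 6
u·u = (2)² + (0)² = 4
proj_u(v) = (v·u / u·u) × u = (6/4) × u = (3/2) × u

proj_u(v) = [3, 0]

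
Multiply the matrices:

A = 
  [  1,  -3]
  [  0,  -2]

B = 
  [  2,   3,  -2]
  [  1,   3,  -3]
A is 2×2 and B is 2×3, so AB is 2×3. Each entry is (row of A)·(column of B):
AB[1,1] = (1)(2) + (-3)(1) = -1
AB[1,2] = (1)(3) + (-3)(3) = -6
AB[1,3] = (1)(-2) + (-3)(-3) = 7
AB[2,1] = (0)(2) + (-2)(1) = -2
AB[2,2] = (0)(3) + (-2)(3) = -6
AB[2,3] = (0)(-2) + (-2)(-3) = 6

AB = 
  [ -1,  -6,   7]
  [ -2,  -6,   6]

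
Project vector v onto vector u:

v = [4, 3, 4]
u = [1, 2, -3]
proj_u(v) = [-1/7, -2/7, 3/7]

v·u = (4)(1) + (3)(2) + (4)(-3) = -2
u·u = (1)² + (2)² + (-3)² = 14
proj_u(v) = (v·u / u·u) × u = (-2/14) × u = (-1/7) × u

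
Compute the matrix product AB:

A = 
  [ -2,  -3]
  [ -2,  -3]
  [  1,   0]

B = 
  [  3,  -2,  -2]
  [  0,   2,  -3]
A is 3×2 and B is 2×3, so AB is 3×3. Each entry is (row of A)·(column of B):
AB[1,1] = (-2)(3) + (-3)(0) = -6
AB[1,2] = (-2)(-2) + (-3)(2) = -2
AB[1,3] = (-2)(-2) + (-3)(-3) = 13
AB[2,1] = (-2)(3) + (-3)(0) = -6
AB[2,2] = (-2)(-2) + (-3)(2) = -2
AB[2,3] = (-2)(-2) + (-3)(-3) = 13
AB[3,1] = (1)(3) + (0)(0) = 3
AB[3,2] = (1)(-2) + (0)(2) = -2
AB[3,3] = (1)(-2) + (0)(-3) = -2

AB = 
  [ -6,  -2,  13]
  [ -6,  -2,  13]
  [  3,  -2,  -2]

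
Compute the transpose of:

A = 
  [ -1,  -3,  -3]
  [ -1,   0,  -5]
Aᵀ = 
  [ -1,  -1]
  [ -3,   0]
  [ -3,  -5]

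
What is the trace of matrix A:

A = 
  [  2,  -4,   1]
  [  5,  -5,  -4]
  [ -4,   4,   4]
1

tr(A) = 2 + -5 + 4 = 1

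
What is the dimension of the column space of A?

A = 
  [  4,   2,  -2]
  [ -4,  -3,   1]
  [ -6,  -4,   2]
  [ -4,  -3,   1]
dim(Col(A)) = 2

Row reduce:
R2 → R2 + (1)·R1
R3 → R3 + (3/2)·R1
R4 → R4 + (1)·R1
R3 → R3 - (1)·R2
R4 → R4 - (1)·R2
REF = 
  [  4,   2,  -2]
  [  0,  -1,  -1]
  [  0,   0,   0]
  [  0,   0,   0]
Pivot columns: 1, 2 → 2 pivots.
dim(Col(A)) = number of pivot columns = 2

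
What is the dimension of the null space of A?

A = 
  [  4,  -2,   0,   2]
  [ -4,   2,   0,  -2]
nullity(A) = 3

Row reduce:
R2 → R2 + (1)·R1
REF = 
  [  4,  -2,   0,   2]
  [  0,   0,   0,   0]
Pivot columns: 1 → 1 pivot.
rank(A) = 1, so nullity(A) = 4 - 1 = 3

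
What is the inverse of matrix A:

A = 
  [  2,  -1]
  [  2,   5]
det(A) = (2)(5) - (-1)(2) = 12
For a 2×2 matrix, A⁻¹ = (1/det(A)) · [[d, -b], [-c, a]]
    = (1/12) · [[5, 1], [-2, 2]]

A⁻¹ = 
  [5/12, 1/12]
  [-1/6,  1/6]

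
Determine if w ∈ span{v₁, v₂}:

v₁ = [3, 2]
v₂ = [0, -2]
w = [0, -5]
Yes

Form the augmented matrix and row-reduce:
[v₁|v₂|w] = 
  [  3,   0,   0]
  [  2,  -2,  -5]
R2 → R2 - (2/3)·R1
REF = 
  [  3,   0,   0]
  [  0,  -2,  -5]

No row of the form [0 0 | nonzero], so the system is consistent. Back-substitution gives c₁ = 0, c₂ = 5/2: w = (0)·v₁ + (5/2)·v₂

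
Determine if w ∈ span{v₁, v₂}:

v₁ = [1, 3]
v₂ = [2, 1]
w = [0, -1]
Yes

Form the augmented matrix and row-reduce:
[v₁|v₂|w] = 
  [  1,   2,   0]
  [  3,   1,  -1]
R2 → R2 - (3)·R1
REF = 
  [  1,   2,   0]
  [  0,  -5,  -1]

No row of the form [0 0 | nonzero], so the system is consistent. Back-substitution gives c₁ = -2/5, c₂ = 1/5: w = (-2/5)·v₁ + (1/5)·v₂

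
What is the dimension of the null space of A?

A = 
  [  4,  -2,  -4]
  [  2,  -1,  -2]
nullity(A) = 2

Row reduce:
R2 → R2 - (1/2)·R1
REF = 
  [  4,  -2,  -4]
  [  0,   0,   0]
Pivot columns: 1 → 1 pivot.
rank(A) = 1, so nullity(A) = 3 - 1 = 2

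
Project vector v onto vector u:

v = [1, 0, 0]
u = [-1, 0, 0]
v·u = (1)(-1) + (0)(0) + (0)(0) = -1
u·u = (-1)² + (0)² + (0)² = 1
proj_u(v) = (v·u / u·u) × u = (-1/1) × u = (-1) × u

proj_u(v) = [1, 0, 0]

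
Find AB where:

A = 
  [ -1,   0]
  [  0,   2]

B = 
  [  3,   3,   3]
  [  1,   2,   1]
A is 2×2 and B is 2×3, so AB is 2×3. Each entry is (row of A)·(column of B):
AB[1,1] = (-1)(3) + (0)(1) = -3
AB[1,2] = (-1)(3) + (0)(2) = -3
AB[1,3] = (-1)(3) + (0)(1) = -3
AB[2,1] = (0)(3) + (2)(1) = 2
AB[2,2] = (0)(3) + (2)(2) = 4
AB[2,3] = (0)(3) + (2)(1) = 2

AB = 
  [ -3,  -3,  -3]
  [  2,   4,   2]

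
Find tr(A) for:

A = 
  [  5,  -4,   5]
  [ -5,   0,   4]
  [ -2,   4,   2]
7

tr(A) = 5 + 0 + 2 = 7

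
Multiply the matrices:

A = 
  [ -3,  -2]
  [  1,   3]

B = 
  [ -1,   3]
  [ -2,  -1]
A is 2×2 and B is 2×2, so AB is 2×2. Each entry is (row of A)·(column of B):
AB[1,1] = (-3)(-1) + (-2)(-2) = 7
AB[1,2] = (-3)(3) + (-2)(-1) = -7
AB[2,1] = (1)(-1) + (3)(-2) = -7
AB[2,2] = (1)(3) + (3)(-1) = 0

AB = 
  [  7,  -7]
  [ -7,   0]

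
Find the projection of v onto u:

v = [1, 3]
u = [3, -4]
proj_u(v) = [-27/25, 36/25]

v·u = (1)(3) + (3)(-4) = -9
u·u = (3)² + (-4)² = 25
proj_u(v) = (v·u / u·u) × u = (-9/25) × u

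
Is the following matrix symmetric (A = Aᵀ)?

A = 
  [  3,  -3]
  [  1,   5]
No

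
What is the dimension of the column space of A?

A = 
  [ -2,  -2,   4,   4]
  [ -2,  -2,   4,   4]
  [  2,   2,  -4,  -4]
Row reduce:
R2 → R2 - (1)·R1
R3 → R3 + (1)·R1
REF = 
  [ -2,  -2,   4,   4]
  [  0,   0,   0,   0]
  [  0,   0,   0,   0]
Pivot columns: 1 → 1 pivot.
dim(Col(A)) = number of pivot columns = 1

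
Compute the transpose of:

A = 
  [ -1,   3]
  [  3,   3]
Aᵀ = 
  [ -1,   3]
  [  3,   3]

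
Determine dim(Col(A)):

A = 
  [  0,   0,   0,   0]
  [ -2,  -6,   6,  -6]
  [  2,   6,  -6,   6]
Row reduce:
Swap R1 ↔ R2
R3 → R3 + (1)·R1
REF = 
  [ -2,  -6,   6,  -6]
  [  0,   0,   0,   0]
  [  0,   0,   0,   0]
Pivot columns: 1 → 1 pivot.
dim(Col(A)) = number of pivot columns = 1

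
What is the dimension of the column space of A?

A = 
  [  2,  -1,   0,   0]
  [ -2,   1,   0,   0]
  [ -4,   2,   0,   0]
dim(Col(A)) = 1

Row reduce:
R2 → R2 + (1)·R1
R3 → R3 + (2)·R1
REF = 
  [  2,  -1,   0,   0]
  [  0,   0,   0,   0]
  [  0,   0,   0,   0]
Pivot columns: 1 → 1 pivot.
dim(Col(A)) = number of pivot columns = 1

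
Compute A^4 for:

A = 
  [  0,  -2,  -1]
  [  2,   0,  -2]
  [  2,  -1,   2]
A² = A·A:
A²[1,1] = (0)(0) + (-2)(2) + (-1)(2) = -6
A²[1,2] = (0)(-2) + (-2)(0) + (-1)(-1) = 1
A²[1,3] = (0)(-1) + (-2)(-2) + (-1)(2) = 2
A²[2,1] = (2)(0) + (0)(2) + (-2)(2) = -4
A²[2,2] = (2)(-2) + (0)(0) + (-2)(-1) = -2
A²[2,3] = (2)(-1) + (0)(-2) + (-2)(2) = -6
A²[3,1] = (2)(0) + (-1)(2) + (2)(2) = 2
A²[3,2] = (2)(-2) + (-1)(0) + (2)(-1) = -6
A²[3,3] = (2)(-1) + (-1)(-2) + (2)(2) = 4
A² = 
  [ -6,   1,   2]
  [ -4,  -2,  -6]
  [  2,  -6,   4]

A^3 = A^2·A:
A^3[1,1] = (-6)(0) + (1)(2) + (2)(2) = 6
A^3[1,2] = (-6)(-2) + (1)(0) + (2)(-1) = 10
A^3[1,3] = (-6)(-1) + (1)(-2) + (2)(2) = 8
A^3[2,1] = (-4)(0) + (-2)(2) + (-6)(2) = -16
A^3[2,2] = (-4)(-2) + (-2)(0) + (-6)(-1) = 14
A^3[2,3] = (-4)(-1) + (-2)(-2) + (-6)(2) = -4
A^3[3,1] = (2)(0) + (-6)(2) + (4)(2) = -4
A^3[3,2] = (2)(-2) + (-6)(0) + (4)(-1) = -8
A^3[3,3] = (2)(-1) + (-6)(-2) + (4)(2) = 18
A^3 = 
  [  6,  10,   8]
  [-16,  14,  -4]
  [ -4,  -8,  18]

A^4 = A^3·A:
A^4[1,1] = (6)(0) + (10)(2) + (8)(2) = 36
A^4[1,2] = (6)(-2) + (10)(0) + (8)(-1) = -20
A^4[1,3] = (6)(-1) + (10)(-2) + (8)(2) = -10
A^4[2,1] = (-16)(0) + (14)(2) + (-4)(2) = 20
A^4[2,2] = (-16)(-2) + (14)(0) + (-4)(-1) = 36
A^4[2,3] = (-16)(-1) + (14)(-2) + (-4)(2) = -20
A^4[3,1] = (-4)(0) + (-8)(2) + (18)(2) = 20
A^4[3,2] = (-4)(-2) + (-8)(0) + (18)(-1) = -10
A^4[3,3] = (-4)(-1) + (-8)(-2) + (18)(2) = 56
A^4 = 
  [ 36, -20, -10]
  [ 20,  36, -20]
  [ 20, -10,  56]

Therefore
A^4 = 
  [ 36, -20, -10]
  [ 20,  36, -20]
  [ 20, -10,  56]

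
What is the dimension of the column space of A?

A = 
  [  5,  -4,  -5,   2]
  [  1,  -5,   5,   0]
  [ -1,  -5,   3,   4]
Row reduce:
R2 → R2 - (1/5)·R1
R3 → R3 + (1/5)·R1
R3 → R3 - (29/21)·R2
REF = 
  [     5,     -4,     -5,      2]
  [     0,  -21/5,      6,   -2/5]
  [     0,      0,  -44/7, 104/21]
Pivot columns: 1, 2, 3 → 3 pivots.
dim(Col(A)) = number of pivot columns = 3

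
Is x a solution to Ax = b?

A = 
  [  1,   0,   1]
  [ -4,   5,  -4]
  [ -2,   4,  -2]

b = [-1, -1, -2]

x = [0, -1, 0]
No

Ax = [0, -5, -4] ≠ b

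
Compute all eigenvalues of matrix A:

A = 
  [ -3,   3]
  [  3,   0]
tr(A) = -3, det(A) = -9
Characteristic polynomial: λ² - tr(A)λ + det(A) = λ² + 3λ - 9
λ² + 3λ - 9 = 0  ⇒  λ = (-3 ± √((3)² - 4·(-9)))/2 = (-3 ± √(45))/2
  = (-3 + 3√5)/2,  (-3 - 3√5)/2

λ = (-3 + 3√5)/2, (-3 - 3√5)/2  (≈ 1.854, -4.854)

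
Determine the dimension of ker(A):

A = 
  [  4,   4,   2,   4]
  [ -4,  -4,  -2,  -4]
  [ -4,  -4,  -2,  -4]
nullity(A) = 3

Row reduce:
R2 → R2 + (1)·R1
R3 → R3 + (1)·R1
REF = 
  [  4,   4,   2,   4]
  [  0,   0,   0,   0]
  [  0,   0,   0,   0]
Pivot columns: 1 → 1 pivot.
rank(A) = 1, so nullity(A) = 4 - 1 = 3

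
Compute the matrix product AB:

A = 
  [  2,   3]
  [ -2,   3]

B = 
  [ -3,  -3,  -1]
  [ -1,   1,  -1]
A is 2×2 and B is 2×3, so AB is 2×3. Each entry is (row of A)·(column of B):
AB[1,1] = (2)(-3) + (3)(-1) = -9
AB[1,2] = (2)(-3) + (3)(1) = -3
AB[1,3] = (2)(-1) + (3)(-1) = -5
AB[2,1] = (-2)(-3) + (3)(-1) = 3
AB[2,2] = (-2)(-3) + (3)(1) = 9
AB[2,3] = (-2)(-1) + (3)(-1) = -1

AB = 
  [ -9,  -3,  -5]
  [  3,   9,  -1]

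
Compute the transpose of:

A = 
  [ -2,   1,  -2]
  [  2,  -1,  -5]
Aᵀ = 
  [ -2,   2]
  [  1,  -1]
  [ -2,  -5]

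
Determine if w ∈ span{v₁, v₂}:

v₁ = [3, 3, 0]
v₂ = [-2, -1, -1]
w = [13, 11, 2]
Yes

Form the augmented matrix and row-reduce:
[v₁|v₂|w] = 
  [  3,  -2,  13]
  [  3,  -1,  11]
  [  0,  -1,   2]
R2 → R2 - (1)·R1
R3 → R3 + (1)·R2
REF = 
  [  3,  -2,  13]
  [  0,   1,  -2]
  [  0,   0,   0]

No row of the form [0 0 | nonzero], so the system is consistent. Back-substitution gives c₁ = 3, c₂ = -2: w = (3)·v₁ + (-2)·v₂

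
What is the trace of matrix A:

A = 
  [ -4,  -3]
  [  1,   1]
-3

tr(A) = -4 + 1 = -3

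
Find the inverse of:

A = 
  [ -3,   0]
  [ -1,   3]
det(A) = (-3)(3) - (0)(-1) = -9
For a 2×2 matrix, A⁻¹ = (1/det(A)) · [[d, -b], [-c, a]]
    = (-1/9) · [[3, 0], [1, -3]]

A⁻¹ = 
  [-1/3,    0]
  [-1/9,  1/3]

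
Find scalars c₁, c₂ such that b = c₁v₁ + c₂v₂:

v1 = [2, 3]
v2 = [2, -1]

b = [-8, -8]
c1 = -3, c2 = -1

b = -3·v1 + -1·v2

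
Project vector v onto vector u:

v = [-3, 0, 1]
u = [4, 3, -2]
proj_u(v) = [-56/29, -42/29, 28/29]

v·u = (-3)(4) + (0)(3) + (1)(-2) = -14
u·u = (4)² + (3)² + (-2)² = 29
proj_u(v) = (v·u / u·u) × u = (-14/29) × u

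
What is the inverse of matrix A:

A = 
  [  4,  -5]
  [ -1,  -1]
det(A) = (4)(-1) - (-5)(-1) = -9
For a 2×2 matrix, A⁻¹ = (1/det(A)) · [[d, -b], [-c, a]]
    = (-1/9) · [[-1, 5], [1, 4]]

A⁻¹ = 
  [ 1/9, -5/9]
  [-1/9, -4/9]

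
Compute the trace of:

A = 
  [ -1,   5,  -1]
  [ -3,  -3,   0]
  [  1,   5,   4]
0

tr(A) = -1 + -3 + 4 = 0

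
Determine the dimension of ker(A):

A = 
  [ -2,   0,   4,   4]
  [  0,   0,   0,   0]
nullity(A) = 3

Row reduce:
(no row operations needed)
REF = 
  [ -2,   0,   4,   4]
  [  0,   0,   0,   0]
Pivot columns: 1 → 1 pivot.
rank(A) = 1, so nullity(A) = 4 - 1 = 3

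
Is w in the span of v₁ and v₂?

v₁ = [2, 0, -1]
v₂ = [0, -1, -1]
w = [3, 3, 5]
No

Form the augmented matrix and row-reduce:
[v₁|v₂|w] = 
  [  2,   0,   3]
  [  0,  -1,   3]
  [ -1,  -1,   5]
R3 → R3 + (1/2)·R1
R3 → R3 - (1)·R2
REF = 
  [  2,   0,   3]
  [  0,  -1,   3]
  [  0,   0, 7/2]

Row 3 reads [0 0 | 7/2], i.e. 0 = 7/2, so the system is inconsistent and w ∉ span{v₁, v₂}.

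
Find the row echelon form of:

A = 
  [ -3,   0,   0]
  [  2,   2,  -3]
Row operations:
R2 → R2 + (2/3)·R1

Resulting echelon form:
REF = 
  [ -3,   0,   0]
  [  0,   2,  -3]

Rank = 2 (number of non-zero pivot rows).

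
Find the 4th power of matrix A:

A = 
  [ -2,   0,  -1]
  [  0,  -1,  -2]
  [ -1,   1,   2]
A² = A·A:
A²[1,1] = (-2)(-2) + (0)(0) + (-1)(-1) = 5
A²[1,2] = (-2)(0) + (0)(-1) + (-1)(1) = -1
A²[1,3] = (-2)(-1) + (0)(-2) + (-1)(2) = 0
A²[2,1] = (0)(-2) + (-1)(0) + (-2)(-1) = 2
A²[2,2] = (0)(0) + (-1)(-1) + (-2)(1) = -1
A²[2,3] = (0)(-1) + (-1)(-2) + (-2)(2) = -2
A²[3,1] = (-1)(-2) + (1)(0) + (2)(-1) = 0
A²[3,2] = (-1)(0) + (1)(-1) + (2)(1) = 1
A²[3,3] = (-1)(-1) + (1)(-2) + (2)(2) = 3
A² = 
  [  5,  -1,   0]
  [  2,  -1,  -2]
  [  0,   1,   3]

A^3 = A^2·A:
A^3[1,1] = (5)(-2) + (-1)(0) + (0)(-1) = -10
A^3[1,2] = (5)(0) + (-1)(-1) + (0)(1) = 1
A^3[1,3] = (5)(-1) + (-1)(-2) + (0)(2) = -3
A^3[2,1] = (2)(-2) + (-1)(0) + (-2)(-1) = -2
A^3[2,2] = (2)(0) + (-1)(-1) + (-2)(1) = -1
A^3[2,3] = (2)(-1) + (-1)(-2) + (-2)(2) = -4
A^3[3,1] = (0)(-2) + (1)(0) + (3)(-1) = -3
A^3[3,2] = (0)(0) + (1)(-1) + (3)(1) = 2
A^3[3,3] = (0)(-1) + (1)(-2) + (3)(2) = 4
A^3 = 
  [-10,   1,  -3]
  [ -2,  -1,  -4]
  [ -3,   2,   4]

A^4 = A^3·A:
A^4[1,1] = (-10)(-2) + (1)(0) + (-3)(-1) = 23
A^4[1,2] = (-10)(0) + (1)(-1) + (-3)(1) = -4
A^4[1,3] = (-10)(-1) + (1)(-2) + (-3)(2) = 2
A^4[2,1] = (-2)(-2) + (-1)(0) + (-4)(-1) = 8
A^4[2,2] = (-2)(0) + (-1)(-1) + (-4)(1) = -3
A^4[2,3] = (-2)(-1) + (-1)(-2) + (-4)(2) = -4
A^4[3,1] = (-3)(-2) + (2)(0) + (4)(-1) = 2
A^4[3,2] = (-3)(0) + (2)(-1) + (4)(1) = 2
A^4[3,3] = (-3)(-1) + (2)(-2) + (4)(2) = 7
A^4 = 
  [ 23,  -4,   2]
  [  8,  -3,  -4]
  [  2,   2,   7]

Therefore
A^4 = 
  [ 23,  -4,   2]
  [  8,  -3,  -4]
  [  2,   2,   7]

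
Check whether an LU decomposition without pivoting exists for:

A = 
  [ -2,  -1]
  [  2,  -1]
Yes.
A[1,1] = -2 ≠ 0, so Gaussian elimination proceeds without a row swap: multiplier ℓ₂₁ = (2)/(-2) = -1, and U[2,2] = -1 - (-1)(-1) = -2.
L = 
  [  1,   0]
  [ -1,   1]
U = 
  [ -2,  -1]
  [  0,  -2]
Check row 2 of LU: [(-1)(-2), (-1)(-1) + (-2)] = [2, -1] = row 2 of A ✓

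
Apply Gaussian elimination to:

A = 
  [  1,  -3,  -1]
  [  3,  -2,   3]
Row operations:
R2 → R2 - (3)·R1

Resulting echelon form:
REF = 
  [  1,  -3,  -1]
  [  0,   7,   6]

Rank = 2 (number of non-zero pivot rows).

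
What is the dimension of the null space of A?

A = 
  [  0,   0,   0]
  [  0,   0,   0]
nullity(A) = 3

Row reduce:
(no row operations needed)
REF = 
  [  0,   0,   0]
  [  0,   0,   0]
Pivot columns: none → 0 pivots.
rank(A) = 0, so nullity(A) = 3 - 0 = 3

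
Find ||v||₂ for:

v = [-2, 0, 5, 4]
6.708

||v||₂ = √((-2)² + (0)² + (5)² + (4)²) = √45 = 6.708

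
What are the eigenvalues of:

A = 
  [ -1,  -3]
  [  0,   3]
λ = 3, -1

tr(A) = 2, det(A) = -3
Characteristic polynomial: λ² - tr(A)λ + det(A) = λ² - 2λ - 3
λ² - 2λ - 3 = (λ + 1)(λ - 3)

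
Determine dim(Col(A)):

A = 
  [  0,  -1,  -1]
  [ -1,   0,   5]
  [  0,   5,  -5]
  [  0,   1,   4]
dim(Col(A)) = 3

Row reduce:
Swap R1 ↔ R2
R3 → R3 + (5)·R2
R4 → R4 + (1)·R2
R4 → R4 + (3/10)·R3
REF = 
  [ -1,   0,   5]
  [  0,  -1,  -1]
  [  0,   0, -10]
  [  0,   0,   0]
Pivot columns: 1, 2, 3 → 3 pivots.
dim(Col(A)) = number of pivot columns = 3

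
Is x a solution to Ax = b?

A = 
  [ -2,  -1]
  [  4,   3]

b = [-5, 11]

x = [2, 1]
Yes

Ax = [-5, 11] = b ✓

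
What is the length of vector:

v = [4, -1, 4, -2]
6.083

||v||₂ = √((4)² + (-1)² + (4)² + (-2)²) = √37 = 6.083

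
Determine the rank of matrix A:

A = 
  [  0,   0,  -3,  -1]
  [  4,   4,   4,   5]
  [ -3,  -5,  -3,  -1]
rank(A) = 3

Row reduce:
Swap R1 ↔ R2
R3 → R3 + (3/4)·R1
Swap R2 ↔ R3
REF = 
  [   4,    4,    4,    5]
  [   0,   -2,    0, 11/4]
  [   0,    0,   -3,   -1]
Pivot columns: 1, 2, 3 → 3 pivots.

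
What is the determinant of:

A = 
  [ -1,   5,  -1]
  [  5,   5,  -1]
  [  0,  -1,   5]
Cofactor expansion along row 1:
det(A) = (-1)·((5)(5) - (-1)(-1)) - (5)·((5)(5) - (-1)(0)) + (-1)·((5)(-1) - (5)(0))
  = (-1)(24) - (5)(25) + (-1)(-5)
  = -144

det(A) = -144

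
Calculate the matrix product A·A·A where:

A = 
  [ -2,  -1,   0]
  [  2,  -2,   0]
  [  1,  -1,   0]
A² = A·A:
A²[1,1] = (-2)(-2) + (-1)(2) + (0)(1) = 2
A²[1,2] = (-2)(-1) + (-1)(-2) + (0)(-1) = 4
A²[1,3] = (-2)(0) + (-1)(0) + (0)(0) = 0
A²[2,1] = (2)(-2) + (-2)(2) + (0)(1) = -8
A²[2,2] = (2)(-1) + (-2)(-2) + (0)(-1) = 2
A²[2,3] = (2)(0) + (-2)(0) + (0)(0) = 0
A²[3,1] = (1)(-2) + (-1)(2) + (0)(1) = -4
A²[3,2] = (1)(-1) + (-1)(-2) + (0)(-1) = 1
A²[3,3] = (1)(0) + (-1)(0) + (0)(0) = 0
A² = 
  [  2,   4,   0]
  [ -8,   2,   0]
  [ -4,   1,   0]

A^3 = A^2·A:
A^3[1,1] = (2)(-2) + (4)(2) + (0)(1) = 4
A^3[1,2] = (2)(-1) + (4)(-2) + (0)(-1) = -10
A^3[1,3] = (2)(0) + (4)(0) + (0)(0) = 0
A^3[2,1] = (-8)(-2) + (2)(2) + (0)(1) = 20
A^3[2,2] = (-8)(-1) + (2)(-2) + (0)(-1) = 4
A^3[2,3] = (-8)(0) + (2)(0) + (0)(0) = 0
A^3[3,1] = (-4)(-2) + (1)(2) + (0)(1) = 10
A^3[3,2] = (-4)(-1) + (1)(-2) + (0)(-1) = 2
A^3[3,3] = (-4)(0) + (1)(0) + (0)(0) = 0
A^3 = 
  [  4, -10,   0]
  [ 20,   4,   0]
  [ 10,   2,   0]

Therefore
A^3 = 
  [  4, -10,   0]
  [ 20,   4,   0]
  [ 10,   2,   0]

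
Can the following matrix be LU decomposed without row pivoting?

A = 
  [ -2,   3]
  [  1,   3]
Yes.
A[1,1] = -2 ≠ 0, so Gaussian elimination proceeds without a row swap: multiplier ℓ₂₁ = (1)/(-2) = -1/2, and U[2,2] = 3 - (-1/2)(3) = 9/2.
L = 
  [   1,    0]
  [-1/2,    1]
U = 
  [ -2,   3]
  [  0, 9/2]
Check row 2 of LU: [(-1/2)(-2), (-1/2)(3) + (9/2)] = [1, 3] = row 2 of A ✓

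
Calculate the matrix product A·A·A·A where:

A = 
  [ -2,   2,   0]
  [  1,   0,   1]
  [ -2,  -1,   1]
A^4 = 
  [ 54, -38,   8]
  [-27,  12,  -7]
  [ 26,  -9,  -3]

A² = A·A:
A²[1,1] = (-2)(-2) + (2)(1) + (0)(-2) = 6
A²[1,2] = (-2)(2) + (2)(0) + (0)(-1) = -4
A²[1,3] = (-2)(0) + (2)(1) + (0)(1) = 2
A²[2,1] = (1)(-2) + (0)(1) + (1)(-2) = -4
A²[2,2] = (1)(2) + (0)(0) + (1)(-1) = 1
A²[2,3] = (1)(0) + (0)(1) + (1)(1) = 1
A²[3,1] = (-2)(-2) + (-1)(1) + (1)(-2) = 1
A²[3,2] = (-2)(2) + (-1)(0) + (1)(-1) = -5
A²[3,3] = (-2)(0) + (-1)(1) + (1)(1) = 0
A² = 
  [  6,  -4,   2]
  [ -4,   1,   1]
  [  1,  -5,   0]

A^3 = A^2·A:
A^3[1,1] = (6)(-2) + (-4)(1) + (2)(-2) = -20
A^3[1,2] = (6)(2) + (-4)(0) + (2)(-1) = 10
A^3[1,3] = (6)(0) + (-4)(1) + (2)(1) = -2
A^3[2,1] = (-4)(-2) + (1)(1) + (1)(-2) = 7
A^3[2,2] = (-4)(2) + (1)(0) + (1)(-1) = -9
A^3[2,3] = (-4)(0) + (1)(1) + (1)(1) = 2
A^3[3,1] = (1)(-2) + (-5)(1) + (0)(-2) = -7
A^3[3,2] = (1)(2) + (-5)(0) + (0)(-1) = 2
A^3[3,3] = (1)(0) + (-5)(1) + (0)(1) = -5
A^3 = 
  [-20,  10,  -2]
  [  7,  -9,   2]
  [ -7,   2,  -5]

A^4 = A^3·A:
A^4[1,1] = (-20)(-2) + (10)(1) + (-2)(-2) = 54
A^4[1,2] = (-20)(2) + (10)(0) + (-2)(-1) = -38
A^4[1,3] = (-20)(0) + (10)(1) + (-2)(1) = 8
A^4[2,1] = (7)(-2) + (-9)(1) + (2)(-2) = -27
A^4[2,2] = (7)(2) + (-9)(0) + (2)(-1) = 12
A^4[2,3] = (7)(0) + (-9)(1) + (2)(1) = -7
A^4[3,1] = (-7)(-2) + (2)(1) + (-5)(-2) = 26
A^4[3,2] = (-7)(2) + (2)(0) + (-5)(-1) = -9
A^4[3,3] = (-7)(0) + (2)(1) + (-5)(1) = -3
A^4 = 
  [ 54, -38,   8]
  [-27,  12,  -7]
  [ 26,  -9,  -3]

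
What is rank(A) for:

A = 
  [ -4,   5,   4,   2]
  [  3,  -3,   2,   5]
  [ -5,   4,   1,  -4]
rank(A) = 3

Row reduce:
R2 → R2 + (3/4)·R1
R3 → R3 - (5/4)·R1
R3 → R3 + (3)·R2
REF = 
  [  -4,    5,    4,    2]
  [   0,  3/4,    5, 13/2]
  [   0,    0,   11,   13]
Pivot columns: 1, 2, 3 → 3 pivots.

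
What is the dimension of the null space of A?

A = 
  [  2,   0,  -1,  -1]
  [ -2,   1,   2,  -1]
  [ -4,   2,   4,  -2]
nullity(A) = 2

Row reduce:
R2 → R2 + (1)·R1
R3 → R3 + (2)·R1
R3 → R3 - (2)·R2
REF = 
  [  2,   0,  -1,  -1]
  [  0,   1,   1,  -2]
  [  0,   0,   0,   0]
Pivot columns: 1, 2 → 2 pivots.
rank(A) = 2, so nullity(A) = 4 - 2 = 2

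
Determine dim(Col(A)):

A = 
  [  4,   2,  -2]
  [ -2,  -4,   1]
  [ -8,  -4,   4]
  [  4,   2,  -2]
dim(Col(A)) = 2

Row reduce:
R2 → R2 + (1/2)·R1
R3 → R3 + (2)·R1
R4 → R4 - (1)·R1
REF = 
  [  4,   2,  -2]
  [  0,  -3,   0]
  [  0,   0,   0]
  [  0,   0,   0]
Pivot columns: 1, 2 → 2 pivots.
dim(Col(A)) = number of pivot columns = 2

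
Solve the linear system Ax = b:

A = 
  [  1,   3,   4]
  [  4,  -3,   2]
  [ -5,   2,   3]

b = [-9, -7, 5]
x = [-2, -1, -1]

Row reduce the augmented matrix [A|b]:
R2 → R2 - (4)·R1
R3 → R3 + (5)·R1
R3 → R3 + (17/15)·R2
REF = 
  [      1,       3,       4,      -9]
  [      0,     -15,     -14,      29]
  [      0,       0,  107/15, -107/15]

Back-substitution:
x₃ = (-107/15) / (107/15) = -1
x₂ = (29 - (-14)(-1)) / (-15) = -1
x₁ = (-9 - (3)(-1) - (4)(-1)) / 1 = -2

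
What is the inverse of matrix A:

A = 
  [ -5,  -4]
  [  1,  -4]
det(A) = (-5)(-4) - (-4)(1) = 24
For a 2×2 matrix, A⁻¹ = (1/det(A)) · [[d, -b], [-c, a]]
    = (1/24) · [[-4, 4], [-1, -5]]

A⁻¹ = 
  [ -1/6,   1/6]
  [-1/24, -5/24]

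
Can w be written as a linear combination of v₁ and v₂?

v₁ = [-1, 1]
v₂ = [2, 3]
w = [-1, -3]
Yes

Form the augmented matrix and row-reduce:
[v₁|v₂|w] = 
  [ -1,   2,  -1]
  [  1,   3,  -3]
R2 → R2 + (1)·R1
REF = 
  [ -1,   2,  -1]
  [  0,   5,  -4]

No row of the form [0 0 | nonzero], so the system is consistent. Back-substitution gives c₁ = -3/5, c₂ = -4/5: w = (-3/5)·v₁ + (-4/5)·v₂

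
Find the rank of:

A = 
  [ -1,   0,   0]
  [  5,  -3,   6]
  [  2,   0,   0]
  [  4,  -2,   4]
rank(A) = 2

Row reduce:
R2 → R2 + (5)·R1
R3 → R3 + (2)·R1
R4 → R4 + (4)·R1
R4 → R4 - (2/3)·R2
REF = 
  [ -1,   0,   0]
  [  0,  -3,   6]
  [  0,   0,   0]
  [  0,   0,   0]
Pivot columns: 1, 2 → 2 pivots.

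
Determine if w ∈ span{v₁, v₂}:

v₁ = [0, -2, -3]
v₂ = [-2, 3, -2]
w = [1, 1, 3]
No

Form the augmented matrix and row-reduce:
[v₁|v₂|w] = 
  [  0,  -2,   1]
  [ -2,   3,   1]
  [ -3,  -2,   3]
Swap R1 ↔ R2
R3 → R3 - (3/2)·R1
R3 → R3 - (13/4)·R2
REF = 
  [  -2,    3,    1]
  [   0,   -2,    1]
  [   0,    0, -7/4]

Row 3 reads [0 0 | -7/4], i.e. 0 = -7/4, so the system is inconsistent and w ∉ span{v₁, v₂}.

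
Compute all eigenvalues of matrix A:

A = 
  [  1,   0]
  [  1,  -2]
λ = 1, -2

tr(A) = -1, det(A) = -2
Characteristic polynomial: λ² - tr(A)λ + det(A) = λ² + λ - 2
λ² + λ - 2 = (λ + 2)(λ - 1)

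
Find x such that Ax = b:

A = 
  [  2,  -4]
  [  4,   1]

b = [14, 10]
x = [3, -2]

Row reduce the augmented matrix [A|b]:
R2 → R2 - (2)·R1
REF = 
  [  2,  -4,  14]
  [  0,   9, -18]

Back-substitution:
x₂ = (-18) / 9 = -2
x₁ = (14 - (-4)(-2)) / 2 = 3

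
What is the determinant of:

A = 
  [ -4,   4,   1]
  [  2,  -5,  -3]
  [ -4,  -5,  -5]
18

Cofactor expansion along row 1:
det(A) = (-4)·((-5)(-5) - (-3)(-5)) - (4)·((2)(-5) - (-3)(-4)) + (1)·((2)(-5) - (-5)(-4))
  = (-4)(10) - (4)(-22) + (1)(-30)
  = 18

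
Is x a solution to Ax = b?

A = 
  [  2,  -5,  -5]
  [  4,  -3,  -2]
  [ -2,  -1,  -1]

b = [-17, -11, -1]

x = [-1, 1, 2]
Yes

Ax = [-17, -11, -1] = b ✓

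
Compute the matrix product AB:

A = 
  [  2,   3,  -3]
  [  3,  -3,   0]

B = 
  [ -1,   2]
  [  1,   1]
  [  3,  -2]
AB = 
  [ -8,  13]
  [ -6,   3]

A is 2×3 and B is 3×2, so AB is 2×2. Each entry is (row of A)·(column of B):
AB[1,1] = (2)(-1) + (3)(1) + (-3)(3) = -8
AB[1,2] = (2)(2) + (3)(1) + (-3)(-2) = 13
AB[2,1] = (3)(-1) + (-3)(1) + (0)(3) = -6
AB[2,2] = (3)(2) + (-3)(1) + (0)(-2) = 3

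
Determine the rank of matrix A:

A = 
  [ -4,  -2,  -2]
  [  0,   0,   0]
Row reduce:
(no row operations needed)
REF = 
  [ -4,  -2,  -2]
  [  0,   0,   0]
Pivot columns: 1 → 1 pivot.

rank(A) = 1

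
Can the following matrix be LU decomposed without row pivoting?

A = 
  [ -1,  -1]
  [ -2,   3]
Yes.
A[1,1] = -1 ≠ 0, so Gaussian elimination proceeds without a row swap: multiplier ℓ₂₁ = (-2)/(-1) = 2, and U[2,2] = 3 - (2)(-1) = 5.
L = 
  [  1,   0]
  [  2,   1]
U = 
  [ -1,  -1]
  [  0,   5]
Check row 2 of LU: [(2)(-1), (2)(-1) + 5] = [-2, 3] = row 2 of A ✓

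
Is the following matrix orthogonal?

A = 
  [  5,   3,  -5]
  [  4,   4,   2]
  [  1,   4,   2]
No

AᵀA = 
  [ 42,  35, -15]
  [ 35,  41,   1]
  [-15,   1,  33]
≠ I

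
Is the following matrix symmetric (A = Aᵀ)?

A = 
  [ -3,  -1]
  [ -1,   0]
Yes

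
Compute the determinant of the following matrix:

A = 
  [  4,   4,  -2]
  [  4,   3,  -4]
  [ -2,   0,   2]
12

Cofactor expansion along row 1:
det(A) = (4)·((3)(2) - (-4)(0)) - (4)·((4)(2) - (-4)(-2)) + (-2)·((4)(0) - (3)(-2))
  = (4)(6) - (4)(0) + (-2)(6)
  = 12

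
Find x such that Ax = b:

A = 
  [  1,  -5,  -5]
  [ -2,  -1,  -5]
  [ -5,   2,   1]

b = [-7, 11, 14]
Row reduce the augmented matrix [A|b]:
R2 → R2 + (2)·R1
R3 → R3 + (5)·R1
R3 → R3 - (23/11)·R2
REF = 
  [      1,      -5,      -5,      -7]
  [      0,     -11,     -15,      -3]
  [      0,       0,   81/11, -162/11]

Back-substitution:
x₃ = (-162/11) / (81/11) = -2
x₂ = (-3 - (-15)(-2)) / (-11) = 3
x₁ = (-7 - (-5)(3) - (-5)(-2)) / 1 = -2

x = [-2, 3, -2]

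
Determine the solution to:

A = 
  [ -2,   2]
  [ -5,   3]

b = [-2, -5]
x = [1, 0]

Row reduce the augmented matrix [A|b]:
R2 → R2 - (5/2)·R1
REF = 
  [ -2,   2,  -2]
  [  0,  -2,   0]

Back-substitution:
x₂ = 0 / (-2) = 0
x₁ = (-2 - (2)(0)) / (-2) = 1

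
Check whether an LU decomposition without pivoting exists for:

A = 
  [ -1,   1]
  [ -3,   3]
Yes.
A[1,1] = -1 ≠ 0, so Gaussian elimination proceeds without a row swap: multiplier ℓ₂₁ = (-3)/(-1) = 3, and U[2,2] = 3 - (3)(1) = 0.
L = 
  [  1,   0]
  [  3,   1]
U = 
  [ -1,   1]
  [  0,   0]
Check row 2 of LU: [(3)(-1), (3)(1) + 0] = [-3, 3] = row 2 of A ✓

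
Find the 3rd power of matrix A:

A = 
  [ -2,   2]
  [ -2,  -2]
A² = A·A:
A²[1,1] = (-2)(-2) + (2)(-2) = 0
A²[1,2] = (-2)(2) + (2)(-2) = -8
A²[2,1] = (-2)(-2) + (-2)(-2) = 8
A²[2,2] = (-2)(2) + (-2)(-2) = 0
A² = 
  [  0,  -8]
  [  8,   0]

A^3 = A^2·A:
A^3[1,1] = (0)(-2) + (-8)(-2) = 16
A^3[1,2] = (0)(2) + (-8)(-2) = 16
A^3[2,1] = (8)(-2) + (0)(-2) = -16
A^3[2,2] = (8)(2) + (0)(-2) = 16
A^3 = 
  [ 16,  16]
  [-16,  16]

Therefore
A^3 = 
  [ 16,  16]
  [-16,  16]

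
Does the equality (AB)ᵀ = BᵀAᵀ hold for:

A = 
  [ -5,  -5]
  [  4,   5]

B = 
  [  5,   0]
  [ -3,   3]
Yes

(AB)ᵀ = 
  [-10,   5]
  [-15,  15]

BᵀAᵀ = 
  [-10,   5]
  [-15,  15]

Both sides are equal — this is the standard identity (AB)ᵀ = BᵀAᵀ, which holds for all A, B.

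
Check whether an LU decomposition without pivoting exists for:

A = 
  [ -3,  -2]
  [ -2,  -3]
Yes.
A[1,1] = -3 ≠ 0, so Gaussian elimination proceeds without a row swap: multiplier ℓ₂₁ = (-2)/(-3) = 2/3, and U[2,2] = -3 - (2/3)(-2) = -5/3.
L = 
  [  1,   0]
  [2/3,   1]
U = 
  [  -3,   -2]
  [   0, -5/3]
Check row 2 of LU: [(2/3)(-3), (2/3)(-2) + (-5/3)] = [-2, -3] = row 2 of A ✓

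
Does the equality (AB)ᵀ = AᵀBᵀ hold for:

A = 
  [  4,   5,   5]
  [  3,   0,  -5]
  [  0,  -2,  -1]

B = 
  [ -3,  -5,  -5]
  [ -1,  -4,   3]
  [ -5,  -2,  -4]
No

(AB)ᵀ = 
  [-42,  16,   7]
  [-50,  -5,  10]
  [-25,   5,  -2]

AᵀBᵀ = 
  [-27, -16, -26]
  [ -5, -11, -17]
  [ 15,  12, -11]

The two matrices differ, so (AB)ᵀ ≠ AᵀBᵀ in general. The correct identity is (AB)ᵀ = BᵀAᵀ.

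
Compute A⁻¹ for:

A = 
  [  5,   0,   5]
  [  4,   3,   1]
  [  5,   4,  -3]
det(A) = (5)·((3)(-3) - (1)(4)) - (0)·((4)(-3) - (1)(5)) + (5)·((4)(4) - (3)(5))
  = (5)(-13) - (0)(-17) + (5)(1)
  = -60
det(A) = -60 ≠ 0, so A is invertible.

Cofactors Cᵢⱼ = (-1)ⁱ⁺ʲ·Mᵢⱼ:
C = 
  [-13,  17,   1]
  [ 20, -40, -20]
  [-15,  15,  15]

adj(A) = Cᵀ:
adj(A) = 
  [-13,  20, -15]
  [ 17, -40,  15]
  [  1, -20,  15]

A⁻¹ = (-1/60) · adj(A):
A⁻¹ = 
  [ 13/60,   -1/3,    1/4]
  [-17/60,    2/3,   -1/4]
  [ -1/60,    1/3,   -1/4]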